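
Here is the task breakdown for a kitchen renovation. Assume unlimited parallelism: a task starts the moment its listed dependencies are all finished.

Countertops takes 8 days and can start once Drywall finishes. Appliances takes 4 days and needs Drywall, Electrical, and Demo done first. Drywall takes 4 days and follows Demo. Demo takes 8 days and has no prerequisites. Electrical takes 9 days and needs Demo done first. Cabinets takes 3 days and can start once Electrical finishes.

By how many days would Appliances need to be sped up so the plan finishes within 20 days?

Current finish: 21 days; target: 20.
Appliances is on every critical path, so each day cut from Appliances cuts the finish by one (this holds down to a finish of 20).
Need 21 − 20 = 1 day off Appliances → Appliances becomes 3 days, finish becomes 20.

1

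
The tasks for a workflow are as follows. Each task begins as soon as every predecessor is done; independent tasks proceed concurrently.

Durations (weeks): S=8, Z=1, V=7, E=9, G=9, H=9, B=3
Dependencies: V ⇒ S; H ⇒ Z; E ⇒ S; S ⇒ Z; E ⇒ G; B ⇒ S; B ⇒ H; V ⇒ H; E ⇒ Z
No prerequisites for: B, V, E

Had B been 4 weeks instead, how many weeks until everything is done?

18

The binding path is E→S→Z = 9+8+1 = 18; finish at 18 weeks.
The longest path through B is only 13 weeks, so B has float 5.
The critical path is still E→S→Z; finish is now 18 weeks.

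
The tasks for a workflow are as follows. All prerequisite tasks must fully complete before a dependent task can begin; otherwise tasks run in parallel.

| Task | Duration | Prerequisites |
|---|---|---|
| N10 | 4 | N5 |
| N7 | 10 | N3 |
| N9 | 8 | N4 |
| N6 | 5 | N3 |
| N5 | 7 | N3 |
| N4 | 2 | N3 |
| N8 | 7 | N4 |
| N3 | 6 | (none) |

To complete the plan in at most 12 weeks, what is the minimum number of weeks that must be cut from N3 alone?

Current finish: 17 weeks; target: 12.
N3 is on every critical path, so each week cut from N3 cuts the finish by one (this holds down to a finish of 12).
Need 17 − 12 = 5 weeks off N3 → N3 becomes 1 week, finish becomes 12.

5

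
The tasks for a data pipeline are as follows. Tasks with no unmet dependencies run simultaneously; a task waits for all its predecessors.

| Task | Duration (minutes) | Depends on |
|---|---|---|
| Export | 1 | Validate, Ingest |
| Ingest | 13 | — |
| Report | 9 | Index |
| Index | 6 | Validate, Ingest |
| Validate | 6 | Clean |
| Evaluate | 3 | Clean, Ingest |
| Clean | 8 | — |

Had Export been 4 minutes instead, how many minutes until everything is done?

29

As given, the longest chain is Clean→Validate→Index→Report = 8+6+6+9 = 29, so the finish is 29 minutes.
Export is off the critical path — its longest chain is 15 minutes, giving 14 of slack.
That remains the longest chain; total 29 minutes.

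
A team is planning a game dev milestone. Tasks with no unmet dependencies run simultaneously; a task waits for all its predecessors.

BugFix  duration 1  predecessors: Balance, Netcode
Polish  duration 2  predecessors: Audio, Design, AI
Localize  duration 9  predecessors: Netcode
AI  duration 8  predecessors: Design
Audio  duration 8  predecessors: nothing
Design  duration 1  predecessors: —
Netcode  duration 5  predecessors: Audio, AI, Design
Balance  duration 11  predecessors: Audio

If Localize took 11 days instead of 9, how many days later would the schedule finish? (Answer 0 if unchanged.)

2

Actual critical path: Design→AI→Netcode→Localize = 1+8+5+9 = 23 ⇒ 23 days.
Since Localize is critical, the +2 change carries straight to that chain (now 25 days).
That remains the longest chain; total 25 days.
Change in finish: 25 − 23 = +2 days.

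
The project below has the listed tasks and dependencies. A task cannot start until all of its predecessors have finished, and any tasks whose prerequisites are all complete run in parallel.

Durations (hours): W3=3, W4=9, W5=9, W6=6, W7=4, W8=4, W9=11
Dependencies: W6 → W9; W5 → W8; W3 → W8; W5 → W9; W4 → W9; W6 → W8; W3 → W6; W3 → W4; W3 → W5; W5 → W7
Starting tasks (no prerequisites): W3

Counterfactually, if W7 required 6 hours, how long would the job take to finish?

23

Critical path before the change: W3→W4→W9 = 3+9+11 = 23 giving 23 hours.
The longest path through W7 is only 16 hours, so W7 has float 7.
No other chain overtakes it, so the finish is 23 hours.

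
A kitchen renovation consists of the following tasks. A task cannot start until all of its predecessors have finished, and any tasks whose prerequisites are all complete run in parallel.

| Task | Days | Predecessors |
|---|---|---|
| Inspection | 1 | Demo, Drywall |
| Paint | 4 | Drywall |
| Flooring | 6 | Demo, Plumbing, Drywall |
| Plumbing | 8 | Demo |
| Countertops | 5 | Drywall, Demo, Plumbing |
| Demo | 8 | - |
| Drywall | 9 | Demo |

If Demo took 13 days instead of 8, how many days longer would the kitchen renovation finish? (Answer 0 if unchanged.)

The binding path is Demo→Drywall→Flooring = 8+9+6 = 23; finish at 23 days.
Since Demo is critical, the +5 change carries straight to that chain (now 28 days).
The critical path is still Demo→Drywall→Flooring; finish is now 28 days.
Change in finish: 28 − 23 = +5 days.

5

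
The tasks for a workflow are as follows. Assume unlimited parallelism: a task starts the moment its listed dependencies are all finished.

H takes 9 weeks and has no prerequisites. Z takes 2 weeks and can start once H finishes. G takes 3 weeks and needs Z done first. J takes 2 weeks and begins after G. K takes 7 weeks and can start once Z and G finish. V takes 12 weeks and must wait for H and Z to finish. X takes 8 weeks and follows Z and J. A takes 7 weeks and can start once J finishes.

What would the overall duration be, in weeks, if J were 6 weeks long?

Critical path before the change: H→Z→G→J→X = 9+2+3+2+8 = 24 giving 24 weeks.
J is on the critical path; changing it to 6 makes that path 28 weeks.
The critical path is still H→Z→G→J→X; finish is now 28 weeks.

28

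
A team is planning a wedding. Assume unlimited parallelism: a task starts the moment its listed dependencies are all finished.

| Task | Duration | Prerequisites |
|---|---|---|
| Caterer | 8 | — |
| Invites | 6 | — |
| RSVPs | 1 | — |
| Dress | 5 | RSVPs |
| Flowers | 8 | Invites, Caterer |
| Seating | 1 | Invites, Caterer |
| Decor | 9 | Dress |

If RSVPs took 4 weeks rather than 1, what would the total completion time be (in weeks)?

18

Actual critical path: Caterer→Flowers = 8+8 = 16 ⇒ 16 weeks.
RSVPs has 1 week of float (longest path through it is 15).
Now RSVPs→Dress→Decor = 4+5+9 = 18 is longest, so the finish becomes 18 weeks.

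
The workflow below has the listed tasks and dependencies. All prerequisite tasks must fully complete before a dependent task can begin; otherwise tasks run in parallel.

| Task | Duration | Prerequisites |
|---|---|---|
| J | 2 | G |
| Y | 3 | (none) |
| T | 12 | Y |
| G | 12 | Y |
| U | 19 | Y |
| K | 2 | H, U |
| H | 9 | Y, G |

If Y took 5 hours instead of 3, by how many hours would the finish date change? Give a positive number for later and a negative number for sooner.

2

Actual critical path: Y→G→H→K = 3+12+9+2 = 26 ⇒ 26 hours.
Since Y is critical, the +2 change carries straight to that chain (now 28 hours).
No other chain overtakes it, so the finish is 28 hours.
Change in finish: 28 − 26 = +2 hours.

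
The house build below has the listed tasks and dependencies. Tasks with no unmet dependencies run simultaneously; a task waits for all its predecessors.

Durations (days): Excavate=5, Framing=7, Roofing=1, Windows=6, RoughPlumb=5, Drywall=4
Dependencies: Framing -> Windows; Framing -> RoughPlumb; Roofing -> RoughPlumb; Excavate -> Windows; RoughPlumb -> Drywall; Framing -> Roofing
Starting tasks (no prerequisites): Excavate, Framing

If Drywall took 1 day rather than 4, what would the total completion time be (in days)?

As given, the longest chain is Framing→Roofing→RoughPlumb→Drywall = 7+1+5+4 = 17, so the finish is 17 days.
Drywall is on the critical path; changing it to 1 makes that path 14 days.
The critical path is still Framing→Roofing→RoughPlumb→Drywall; finish is now 14 days.

14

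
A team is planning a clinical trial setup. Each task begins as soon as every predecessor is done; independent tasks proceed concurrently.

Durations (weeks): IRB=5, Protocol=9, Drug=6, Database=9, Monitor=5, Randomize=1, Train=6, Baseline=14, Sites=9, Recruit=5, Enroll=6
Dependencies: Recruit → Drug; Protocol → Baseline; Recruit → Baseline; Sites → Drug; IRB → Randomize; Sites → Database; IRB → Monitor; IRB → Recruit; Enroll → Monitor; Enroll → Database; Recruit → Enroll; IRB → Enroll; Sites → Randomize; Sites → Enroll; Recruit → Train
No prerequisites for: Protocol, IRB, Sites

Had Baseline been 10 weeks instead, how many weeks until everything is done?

Baseline: IRB→Recruit→Enroll→Database = 5+5+6+9 = 25 → 25 weeks.
Baseline is off the critical path — its longest chain is 24 weeks, giving 1 of slack.
No other chain overtakes it, so the finish is 25 weeks.

25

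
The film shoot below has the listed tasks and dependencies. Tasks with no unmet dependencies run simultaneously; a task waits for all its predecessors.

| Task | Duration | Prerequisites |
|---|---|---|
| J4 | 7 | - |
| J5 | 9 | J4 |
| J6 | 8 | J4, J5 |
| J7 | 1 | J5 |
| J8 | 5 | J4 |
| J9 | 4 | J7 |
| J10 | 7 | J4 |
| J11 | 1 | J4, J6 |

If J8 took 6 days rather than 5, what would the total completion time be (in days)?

As given, the longest chain is J4→J5→J6→J11 = 7+9+8+1 = 25, so the finish is 25 days.
J8 is off the critical path — its longest chain is 12 days, giving 13 of slack.
The critical path is still J4→J5→J6→J11; finish is now 25 days.

25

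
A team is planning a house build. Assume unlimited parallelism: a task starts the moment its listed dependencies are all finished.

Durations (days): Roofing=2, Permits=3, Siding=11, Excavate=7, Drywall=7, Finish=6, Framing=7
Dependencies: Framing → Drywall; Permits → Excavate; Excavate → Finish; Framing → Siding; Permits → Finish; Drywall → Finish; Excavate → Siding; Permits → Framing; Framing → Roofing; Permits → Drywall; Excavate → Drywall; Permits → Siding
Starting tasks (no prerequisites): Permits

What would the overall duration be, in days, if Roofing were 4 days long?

23

Critical path before the change: Permits→Excavate→Drywall→Finish = 3+7+7+6 = 23 giving 23 days.
The longest path through Roofing is only 12 days, so Roofing has float 11.
The critical path is still Permits→Excavate→Drywall→Finish; finish is now 23 days.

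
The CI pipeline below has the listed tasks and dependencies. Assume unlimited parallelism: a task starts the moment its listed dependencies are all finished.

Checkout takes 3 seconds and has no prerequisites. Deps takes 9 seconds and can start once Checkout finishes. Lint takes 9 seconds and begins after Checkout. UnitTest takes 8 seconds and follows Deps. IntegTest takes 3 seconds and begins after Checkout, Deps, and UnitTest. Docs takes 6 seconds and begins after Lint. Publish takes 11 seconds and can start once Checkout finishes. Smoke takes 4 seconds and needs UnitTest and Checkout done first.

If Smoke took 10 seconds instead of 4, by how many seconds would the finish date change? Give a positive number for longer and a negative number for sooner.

6

As given, the longest chain is Checkout→Deps→UnitTest→Smoke = 3+9+8+4 = 24, so the finish is 24 seconds.
Smoke is on the critical path; changing it to 10 makes that path 30 seconds.
That remains the longest chain; total 30 seconds.
Change in finish: 30 − 24 = +6 seconds.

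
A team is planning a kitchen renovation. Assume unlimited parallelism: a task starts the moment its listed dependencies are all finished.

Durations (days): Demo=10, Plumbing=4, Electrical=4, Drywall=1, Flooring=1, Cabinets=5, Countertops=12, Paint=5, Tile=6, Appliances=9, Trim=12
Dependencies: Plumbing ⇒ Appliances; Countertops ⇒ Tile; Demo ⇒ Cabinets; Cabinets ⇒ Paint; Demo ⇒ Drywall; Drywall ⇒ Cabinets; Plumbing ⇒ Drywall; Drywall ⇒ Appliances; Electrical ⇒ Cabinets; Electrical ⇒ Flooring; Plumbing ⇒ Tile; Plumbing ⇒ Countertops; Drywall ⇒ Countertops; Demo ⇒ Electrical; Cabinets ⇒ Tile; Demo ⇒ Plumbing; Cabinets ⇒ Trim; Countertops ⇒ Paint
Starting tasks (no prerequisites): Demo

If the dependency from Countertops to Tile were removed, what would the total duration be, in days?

32

Original critical path: Demo→Plumbing→Drywall→Countertops→Tile = 10+4+1+12+6 = 33 ⇒ 33 days.
Without Countertops→Tile, Tile's earliest start moves from 27 to 20.
After: Demo→Plumbing→Drywall→Cabinets→Trim = 10+4+1+5+12 = 32 → 32 days.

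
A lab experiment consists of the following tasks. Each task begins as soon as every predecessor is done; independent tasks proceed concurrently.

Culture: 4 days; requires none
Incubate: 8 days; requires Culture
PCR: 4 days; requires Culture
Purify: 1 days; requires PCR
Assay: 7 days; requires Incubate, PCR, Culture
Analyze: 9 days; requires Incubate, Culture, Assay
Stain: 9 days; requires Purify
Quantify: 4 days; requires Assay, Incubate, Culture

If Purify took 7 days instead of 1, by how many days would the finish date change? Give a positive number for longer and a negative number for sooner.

0

As given, the longest chain is Culture→Incubate→Assay→Analyze = 4+8+7+9 = 28, so the finish is 28 days.
Purify has 10 days of float (longest path through it is 18).
That remains the longest chain; total 28 days.
Change in finish: 28 − 28 = +0 days.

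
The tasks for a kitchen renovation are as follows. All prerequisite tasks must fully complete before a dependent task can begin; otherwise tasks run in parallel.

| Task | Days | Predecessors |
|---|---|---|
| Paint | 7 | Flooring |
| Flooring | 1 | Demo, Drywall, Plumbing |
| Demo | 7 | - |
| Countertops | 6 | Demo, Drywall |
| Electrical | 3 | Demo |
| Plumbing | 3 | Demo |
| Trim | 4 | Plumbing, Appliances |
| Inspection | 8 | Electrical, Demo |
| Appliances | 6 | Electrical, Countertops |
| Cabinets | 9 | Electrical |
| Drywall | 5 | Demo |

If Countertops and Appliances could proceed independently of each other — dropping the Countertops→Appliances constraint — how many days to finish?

With the dependency in place, Demo→Drywall→Countertops→Appliances→Trim = 7+5+6+6+4 = 28 sets the finish at 28 days.
Without Countertops→Appliances, Appliances's earliest start moves from 18 to 10.
After: Demo→Electrical→Appliances→Trim = 7+3+6+4 = 20 → 20 days.

20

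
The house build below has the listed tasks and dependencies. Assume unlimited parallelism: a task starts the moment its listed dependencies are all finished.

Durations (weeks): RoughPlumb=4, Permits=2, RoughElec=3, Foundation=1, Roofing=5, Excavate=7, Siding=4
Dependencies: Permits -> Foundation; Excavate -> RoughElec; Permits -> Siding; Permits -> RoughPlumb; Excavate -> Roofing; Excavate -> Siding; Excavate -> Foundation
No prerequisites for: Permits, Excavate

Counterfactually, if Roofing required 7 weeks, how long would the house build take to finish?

14

As given, the longest chain is Excavate→Roofing = 7+5 = 12, so the finish is 12 weeks.
Since Roofing is critical, the +2 change carries straight to that chain (now 14 weeks).
The critical path is still Excavate→Roofing; finish is now 14 weeks.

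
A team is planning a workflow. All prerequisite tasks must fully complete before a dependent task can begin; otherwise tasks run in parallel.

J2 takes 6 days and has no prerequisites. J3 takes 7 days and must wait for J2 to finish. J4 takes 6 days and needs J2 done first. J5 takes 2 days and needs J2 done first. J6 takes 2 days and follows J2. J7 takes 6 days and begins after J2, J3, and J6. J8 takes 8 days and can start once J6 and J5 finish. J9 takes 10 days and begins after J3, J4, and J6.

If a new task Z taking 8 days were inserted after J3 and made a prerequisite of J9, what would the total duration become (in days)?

Originally the workflow takes 23 days.
With Z inserted, J9 now waits for max(J3, J4, J6, Z).
New critical path: J2→J3→Z→J9 = 6+7+8+10 = 31 ⇒ 31 days.

31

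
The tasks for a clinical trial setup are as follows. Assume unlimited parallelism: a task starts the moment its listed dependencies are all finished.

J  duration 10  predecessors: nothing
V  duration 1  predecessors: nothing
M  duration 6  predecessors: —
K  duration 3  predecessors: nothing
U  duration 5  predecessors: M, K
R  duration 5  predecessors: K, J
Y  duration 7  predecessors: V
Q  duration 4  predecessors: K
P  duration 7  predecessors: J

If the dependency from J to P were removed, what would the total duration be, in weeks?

Before: longest chain J→P = 10+7 = 17, finish 17.
Without J→P, P's earliest start moves from 10 to 0.
New critical path: J→R = 10+5 = 15 ⇒ 15 weeks.

15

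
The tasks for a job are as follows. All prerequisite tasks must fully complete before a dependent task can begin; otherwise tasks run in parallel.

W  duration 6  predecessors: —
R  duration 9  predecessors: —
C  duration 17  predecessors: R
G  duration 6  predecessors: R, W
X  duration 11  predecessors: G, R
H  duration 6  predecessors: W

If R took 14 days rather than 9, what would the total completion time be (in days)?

31

Actual critical path: R→C = 9+17 = 26 ⇒ 26 days.
Since R is critical, the +5 change carries straight to that chain (now 31 days).
No other chain overtakes it, so the finish is 31 days.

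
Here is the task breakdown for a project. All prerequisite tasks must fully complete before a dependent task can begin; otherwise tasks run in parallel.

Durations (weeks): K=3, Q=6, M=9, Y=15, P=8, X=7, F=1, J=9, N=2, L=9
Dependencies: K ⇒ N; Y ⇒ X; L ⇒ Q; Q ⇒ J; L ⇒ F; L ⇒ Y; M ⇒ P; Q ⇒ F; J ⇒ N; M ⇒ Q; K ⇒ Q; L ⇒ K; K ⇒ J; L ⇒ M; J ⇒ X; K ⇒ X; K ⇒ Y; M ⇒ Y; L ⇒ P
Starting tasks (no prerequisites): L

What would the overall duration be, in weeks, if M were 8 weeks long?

Actual critical path: L→M→Y→X = 9+9+15+7 = 40 ⇒ 40 weeks.
M is on the critical path; changing it to 8 makes that path 39 weeks.
That remains the longest chain; total 39 weeks.

39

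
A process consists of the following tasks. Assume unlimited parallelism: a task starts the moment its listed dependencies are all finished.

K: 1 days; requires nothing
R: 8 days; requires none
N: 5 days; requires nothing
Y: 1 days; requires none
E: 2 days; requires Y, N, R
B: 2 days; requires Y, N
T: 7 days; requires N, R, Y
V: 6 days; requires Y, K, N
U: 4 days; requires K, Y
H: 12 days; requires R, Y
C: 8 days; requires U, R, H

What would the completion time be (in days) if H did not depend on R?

Before: longest chain R→H→C = 8+12+8 = 28, finish 28.
Without R→H, H's earliest start moves from 8 to 1.
The longest chain is now Y→H→C = 1+12+8 = 21, so the process takes 21 days.

21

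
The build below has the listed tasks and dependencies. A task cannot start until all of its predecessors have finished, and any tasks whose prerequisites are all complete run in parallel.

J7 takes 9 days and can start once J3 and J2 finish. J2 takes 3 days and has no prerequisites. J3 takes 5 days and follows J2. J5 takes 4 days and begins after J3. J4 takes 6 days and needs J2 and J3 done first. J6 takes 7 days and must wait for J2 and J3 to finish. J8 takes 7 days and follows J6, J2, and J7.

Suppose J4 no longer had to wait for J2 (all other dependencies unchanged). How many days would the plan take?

24

Before: longest chain J2→J3→J7→J8 = 3+5+9+7 = 24, finish 24.
Dropping J2→J4 doesn't change J4's earliest start (8); another predecessor still binds.
New critical path: J2→J3→J7→J8 = 3+5+9+7 = 24 ⇒ 24 days.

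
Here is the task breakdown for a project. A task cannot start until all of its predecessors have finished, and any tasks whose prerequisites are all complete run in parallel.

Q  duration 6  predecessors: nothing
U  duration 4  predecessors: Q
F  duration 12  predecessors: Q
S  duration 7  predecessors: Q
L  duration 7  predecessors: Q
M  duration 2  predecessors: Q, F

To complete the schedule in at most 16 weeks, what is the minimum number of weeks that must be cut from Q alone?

Current finish: 20 weeks; target: 16.
Q is on every critical path, so each week cut from Q cuts the finish by one (this holds down to a finish of 15).
Need 20 − 16 = 4 weeks off Q → Q becomes 2 weeks, finish becomes 16.

4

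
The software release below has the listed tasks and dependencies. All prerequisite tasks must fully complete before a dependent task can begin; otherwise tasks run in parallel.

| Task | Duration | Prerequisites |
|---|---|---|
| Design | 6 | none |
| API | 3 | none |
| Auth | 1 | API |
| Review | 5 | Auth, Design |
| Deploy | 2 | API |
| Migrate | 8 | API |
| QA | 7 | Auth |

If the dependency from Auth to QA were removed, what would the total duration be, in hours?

With the dependency in place, Design→Review = 6+5 = 11 sets the finish at 11 hours.
Without Auth→QA, QA's earliest start moves from 4 to 0.
After: Design→Review = 6+5 = 11 → 11 hours.

11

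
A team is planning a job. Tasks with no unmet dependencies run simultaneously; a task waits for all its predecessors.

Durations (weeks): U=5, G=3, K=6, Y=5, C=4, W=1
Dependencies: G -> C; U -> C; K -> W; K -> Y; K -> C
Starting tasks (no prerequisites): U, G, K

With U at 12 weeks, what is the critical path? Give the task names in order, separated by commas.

U, C

Actual critical path: K→Y = 6+5 = 11 ⇒ 11 weeks.
U is off the critical path — its longest chain is 9 weeks, giving 2 of slack.
Now U→C = 12+4 = 16 is longest, so the finish becomes 16 weeks.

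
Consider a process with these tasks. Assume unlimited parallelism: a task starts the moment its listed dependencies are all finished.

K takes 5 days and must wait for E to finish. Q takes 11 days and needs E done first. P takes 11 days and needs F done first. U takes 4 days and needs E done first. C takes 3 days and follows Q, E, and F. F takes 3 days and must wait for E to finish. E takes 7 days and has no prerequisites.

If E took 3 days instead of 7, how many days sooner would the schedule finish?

Critical path before the change: E→F→P = 7+3+11 = 21 giving 21 days.
Since E is critical, the -4 change carries straight to that chain (now 17 days).
The critical path is still E→F→P; finish is now 17 days.
Change in finish: 17 − 21 = -4 days.

4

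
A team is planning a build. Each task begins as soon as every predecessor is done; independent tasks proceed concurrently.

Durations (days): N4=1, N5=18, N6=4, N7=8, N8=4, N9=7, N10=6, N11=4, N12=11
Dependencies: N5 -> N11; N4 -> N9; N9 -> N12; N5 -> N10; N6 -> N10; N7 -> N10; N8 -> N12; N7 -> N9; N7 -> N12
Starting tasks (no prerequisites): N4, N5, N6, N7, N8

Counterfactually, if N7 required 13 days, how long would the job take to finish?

Baseline: N7→N9→N12 = 8+7+11 = 26 → 26 days.
N7 lies on that path, so at 13 days the path becomes 31 days.
That remains the longest chain; total 31 days.

31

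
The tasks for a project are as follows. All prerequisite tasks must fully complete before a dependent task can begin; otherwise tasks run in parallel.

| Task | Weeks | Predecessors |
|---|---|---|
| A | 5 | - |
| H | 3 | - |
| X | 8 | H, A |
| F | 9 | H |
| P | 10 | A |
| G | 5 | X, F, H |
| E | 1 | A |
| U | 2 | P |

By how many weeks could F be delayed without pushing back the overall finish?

A→X→G = 5+8+5 = 18 sets the makespan at 18 weeks.
Longest path through F: 17 weeks (earliest finish 12, latest finish 13).
Float = 18 − 17 = 1.

1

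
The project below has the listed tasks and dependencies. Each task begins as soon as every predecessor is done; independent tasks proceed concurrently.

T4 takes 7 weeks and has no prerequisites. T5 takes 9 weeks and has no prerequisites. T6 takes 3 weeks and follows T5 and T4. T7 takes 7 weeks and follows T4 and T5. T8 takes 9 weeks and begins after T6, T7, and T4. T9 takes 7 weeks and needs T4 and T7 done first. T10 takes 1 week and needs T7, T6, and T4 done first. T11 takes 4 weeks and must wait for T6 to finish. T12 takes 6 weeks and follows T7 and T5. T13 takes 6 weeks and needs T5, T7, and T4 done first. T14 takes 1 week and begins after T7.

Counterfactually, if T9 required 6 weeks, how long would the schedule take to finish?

The binding path is T5→T7→T8 = 9+7+9 = 25; finish at 25 weeks.
T9 has 2 weeks of float (longest path through it is 23).
That remains the longest chain; total 25 weeks.

25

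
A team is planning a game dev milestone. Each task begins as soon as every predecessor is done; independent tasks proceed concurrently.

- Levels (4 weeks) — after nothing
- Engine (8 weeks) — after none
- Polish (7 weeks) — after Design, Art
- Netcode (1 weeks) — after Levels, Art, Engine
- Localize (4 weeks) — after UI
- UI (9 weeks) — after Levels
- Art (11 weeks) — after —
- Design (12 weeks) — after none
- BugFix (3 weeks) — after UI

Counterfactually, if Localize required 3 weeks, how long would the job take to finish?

Baseline: Design→Polish = 12+7 = 19 → 19 weeks.
The longest path through Localize is only 17 weeks, so Localize has float 2.
No other chain overtakes it, so the finish is 19 weeks.

19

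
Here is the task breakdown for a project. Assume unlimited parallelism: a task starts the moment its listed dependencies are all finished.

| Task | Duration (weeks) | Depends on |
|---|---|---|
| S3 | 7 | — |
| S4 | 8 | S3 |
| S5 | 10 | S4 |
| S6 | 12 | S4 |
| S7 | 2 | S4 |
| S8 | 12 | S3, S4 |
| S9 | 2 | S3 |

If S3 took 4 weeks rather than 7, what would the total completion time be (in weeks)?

The binding path is S3→S4→S6 = 7+8+12 = 27; finish at 27 weeks.
S3 lies on that path, so at 4 weeks the path becomes 24 weeks.
The critical path is still S3→S4→S6; finish is now 24 weeks.

24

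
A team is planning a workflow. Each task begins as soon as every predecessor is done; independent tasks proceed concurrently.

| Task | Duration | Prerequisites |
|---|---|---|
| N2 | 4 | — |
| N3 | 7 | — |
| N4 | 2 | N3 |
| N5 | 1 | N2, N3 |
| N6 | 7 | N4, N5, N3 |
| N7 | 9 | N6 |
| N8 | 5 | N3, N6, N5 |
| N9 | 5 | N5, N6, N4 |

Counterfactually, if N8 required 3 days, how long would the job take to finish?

As given, the longest chain is N3→N4→N6→N7 = 7+2+7+9 = 25, so the finish is 25 days.
The longest path through N8 is only 21 days, so N8 has float 4.
That remains the longest chain; total 25 days.

25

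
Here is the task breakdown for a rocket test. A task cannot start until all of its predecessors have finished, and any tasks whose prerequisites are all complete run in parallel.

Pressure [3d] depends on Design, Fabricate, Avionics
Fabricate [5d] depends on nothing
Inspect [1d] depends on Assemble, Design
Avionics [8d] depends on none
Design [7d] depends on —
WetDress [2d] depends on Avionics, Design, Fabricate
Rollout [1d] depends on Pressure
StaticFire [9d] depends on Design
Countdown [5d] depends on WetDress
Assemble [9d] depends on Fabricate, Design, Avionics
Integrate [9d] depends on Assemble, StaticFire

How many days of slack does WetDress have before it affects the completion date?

11

The longest chain is Avionics→Assemble→Integrate = 8+9+9 = 26; overall finish 26 days.
WetDress finishes as early as 10 and must finish by 21.
So WetDress can slip 21 − 10 = 11 days.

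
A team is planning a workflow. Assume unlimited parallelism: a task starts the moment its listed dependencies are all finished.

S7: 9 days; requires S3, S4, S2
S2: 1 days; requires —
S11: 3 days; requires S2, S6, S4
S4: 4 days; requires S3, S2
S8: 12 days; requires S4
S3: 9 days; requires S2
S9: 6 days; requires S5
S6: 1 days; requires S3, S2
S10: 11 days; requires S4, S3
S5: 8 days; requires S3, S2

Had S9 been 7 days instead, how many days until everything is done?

26

Baseline: S2→S3→S4→S8 = 1+9+4+12 = 26 → 26 days.
S9 is off the critical path — its longest chain is 24 days, giving 2 of slack.
No other chain overtakes it, so the finish is 26 days.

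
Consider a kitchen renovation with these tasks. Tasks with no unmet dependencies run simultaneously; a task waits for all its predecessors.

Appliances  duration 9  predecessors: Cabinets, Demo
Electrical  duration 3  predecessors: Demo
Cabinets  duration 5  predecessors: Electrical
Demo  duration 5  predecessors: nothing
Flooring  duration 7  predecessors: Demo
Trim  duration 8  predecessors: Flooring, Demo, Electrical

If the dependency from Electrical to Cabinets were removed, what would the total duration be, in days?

20

Original critical path: Demo→Electrical→Cabinets→Appliances = 5+3+5+9 = 22 ⇒ 22 days.
Without Electrical→Cabinets, Cabinets's earliest start moves from 8 to 0.
After: Demo→Flooring→Trim = 5+7+8 = 20 → 20 days.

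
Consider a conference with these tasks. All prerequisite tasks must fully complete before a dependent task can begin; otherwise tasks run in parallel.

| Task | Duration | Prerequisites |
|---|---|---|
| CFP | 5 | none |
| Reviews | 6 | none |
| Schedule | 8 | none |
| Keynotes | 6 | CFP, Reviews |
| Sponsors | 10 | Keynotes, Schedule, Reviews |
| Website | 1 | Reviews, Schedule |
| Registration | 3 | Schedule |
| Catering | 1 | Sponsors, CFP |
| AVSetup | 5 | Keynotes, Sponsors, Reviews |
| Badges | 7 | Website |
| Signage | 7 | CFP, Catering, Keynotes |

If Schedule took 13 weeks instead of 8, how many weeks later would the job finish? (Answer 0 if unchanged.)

Critical path before the change: Reviews→Keynotes→Sponsors→Catering→Signage = 6+6+10+1+7 = 30 giving 30 weeks.
The longest path through Schedule is only 26 weeks, so Schedule has float 4.
The binding chain switches to Schedule→Sponsors→Catering→Signage = 13+10+1+7 = 31; finish 31 weeks.
Change in finish: 31 − 30 = +1 weeks.

1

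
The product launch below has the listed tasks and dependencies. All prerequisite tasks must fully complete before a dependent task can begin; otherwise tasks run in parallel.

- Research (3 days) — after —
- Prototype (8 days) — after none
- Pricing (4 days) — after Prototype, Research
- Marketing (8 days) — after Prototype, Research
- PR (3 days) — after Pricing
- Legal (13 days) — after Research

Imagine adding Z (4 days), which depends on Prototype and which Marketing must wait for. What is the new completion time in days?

Originally the product launch takes 16 days.
With Z inserted, Marketing now waits for max(Prototype, Research, Z).
New critical path: Prototype→Z→Marketing = 8+4+8 = 20 ⇒ 20 days.

20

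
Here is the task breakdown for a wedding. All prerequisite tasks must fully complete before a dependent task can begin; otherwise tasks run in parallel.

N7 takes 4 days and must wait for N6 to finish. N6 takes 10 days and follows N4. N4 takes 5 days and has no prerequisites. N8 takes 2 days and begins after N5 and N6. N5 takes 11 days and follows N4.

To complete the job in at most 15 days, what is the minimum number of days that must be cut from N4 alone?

Current finish: 19 days; target: 15.
N4 is on every critical path, so each day cut from N4 cuts the finish by one (this holds down to a finish of 15).
Need 19 − 15 = 4 days off N4 → N4 becomes 1 day, finish becomes 15.

4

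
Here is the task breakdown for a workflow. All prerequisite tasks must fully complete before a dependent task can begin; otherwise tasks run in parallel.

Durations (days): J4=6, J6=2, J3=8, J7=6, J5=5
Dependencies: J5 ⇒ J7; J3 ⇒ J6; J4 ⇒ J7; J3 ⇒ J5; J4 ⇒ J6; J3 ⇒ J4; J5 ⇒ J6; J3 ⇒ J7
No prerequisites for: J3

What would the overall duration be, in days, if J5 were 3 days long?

20

Critical path before the change: J3→J4→J7 = 8+6+6 = 20 giving 20 days.
J5 has 1 day of float (longest path through it is 19).
No other chain overtakes it, so the finish is 20 days.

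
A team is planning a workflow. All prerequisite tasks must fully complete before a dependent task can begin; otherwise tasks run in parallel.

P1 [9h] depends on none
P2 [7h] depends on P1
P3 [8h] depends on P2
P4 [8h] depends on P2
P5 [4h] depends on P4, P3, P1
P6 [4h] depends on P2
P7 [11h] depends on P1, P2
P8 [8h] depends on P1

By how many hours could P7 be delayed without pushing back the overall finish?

1

The longest chain is P1→P2→P3→P5 = 9+7+8+4 = 28; overall finish 28 hours.
P7 finishes as early as 27 and must finish by 28.
Slack of P7 = 17 − 16 = 1 hour.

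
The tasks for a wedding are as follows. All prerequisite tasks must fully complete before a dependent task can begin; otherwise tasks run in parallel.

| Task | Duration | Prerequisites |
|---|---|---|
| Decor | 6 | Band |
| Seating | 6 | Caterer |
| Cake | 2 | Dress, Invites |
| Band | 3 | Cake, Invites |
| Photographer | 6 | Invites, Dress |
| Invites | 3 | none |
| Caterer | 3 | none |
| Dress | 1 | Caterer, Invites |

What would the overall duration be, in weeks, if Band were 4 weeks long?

As given, the longest chain is Caterer→Dress→Cake→Band→Decor = 3+1+2+3+6 = 15, so the finish is 15 weeks.
Since Band is critical, the +1 change carries straight to that chain (now 16 weeks).
No other chain overtakes it, so the finish is 16 weeks.

16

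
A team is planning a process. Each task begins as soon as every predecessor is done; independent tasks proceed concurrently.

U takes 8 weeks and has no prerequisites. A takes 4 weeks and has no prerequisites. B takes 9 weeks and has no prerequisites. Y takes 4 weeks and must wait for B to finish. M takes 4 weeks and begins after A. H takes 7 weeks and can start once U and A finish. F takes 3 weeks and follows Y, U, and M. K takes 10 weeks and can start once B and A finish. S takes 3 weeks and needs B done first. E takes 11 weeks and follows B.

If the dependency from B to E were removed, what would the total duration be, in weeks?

Before: longest chain B→E = 9+11 = 20, finish 20.
Without B→E, E's earliest start moves from 9 to 0.
After: B→K = 9+10 = 19 → 19 weeks.

19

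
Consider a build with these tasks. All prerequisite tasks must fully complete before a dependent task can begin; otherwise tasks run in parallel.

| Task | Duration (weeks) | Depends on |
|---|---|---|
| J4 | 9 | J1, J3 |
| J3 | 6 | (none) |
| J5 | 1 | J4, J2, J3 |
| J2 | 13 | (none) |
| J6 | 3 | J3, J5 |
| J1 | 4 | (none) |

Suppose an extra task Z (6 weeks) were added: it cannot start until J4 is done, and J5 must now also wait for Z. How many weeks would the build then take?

Originally the build takes 19 weeks.
With Z inserted, J5 now waits for max(J4, J2, J3, Z).
New critical path: J3→J4→Z→J5→J6 = 6+9+6+1+3 = 25 ⇒ 25 weeks.

25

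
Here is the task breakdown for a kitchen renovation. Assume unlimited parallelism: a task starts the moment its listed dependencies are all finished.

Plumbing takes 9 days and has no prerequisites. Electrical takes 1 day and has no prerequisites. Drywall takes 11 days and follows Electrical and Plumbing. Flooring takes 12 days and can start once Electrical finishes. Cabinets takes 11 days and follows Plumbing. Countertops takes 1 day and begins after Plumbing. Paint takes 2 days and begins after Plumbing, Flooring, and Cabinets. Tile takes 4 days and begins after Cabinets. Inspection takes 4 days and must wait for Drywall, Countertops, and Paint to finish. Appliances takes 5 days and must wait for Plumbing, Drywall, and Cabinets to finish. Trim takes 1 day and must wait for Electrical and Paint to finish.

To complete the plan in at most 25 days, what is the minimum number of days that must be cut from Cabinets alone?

1

Current finish: 26 days; target: 25.
Cabinets is on every critical path, so each day cut from Cabinets cuts the finish by one (this holds down to a finish of 25).
Need 26 − 25 = 1 day off Cabinets → Cabinets becomes 10 days, finish becomes 25.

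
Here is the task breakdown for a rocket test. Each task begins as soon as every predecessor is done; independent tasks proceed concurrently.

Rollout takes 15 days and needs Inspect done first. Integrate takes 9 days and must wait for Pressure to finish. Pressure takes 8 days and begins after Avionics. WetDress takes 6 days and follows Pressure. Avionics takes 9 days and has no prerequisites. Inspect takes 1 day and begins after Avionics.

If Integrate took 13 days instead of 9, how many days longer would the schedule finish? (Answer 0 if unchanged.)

4

Actual critical path: Avionics→Pressure→Integrate = 9+8+9 = 26 ⇒ 26 days.
Integrate is on the critical path; changing it to 13 makes that path 30 days.
That remains the longest chain; total 30 days.
Change in finish: 30 − 26 = +4 days.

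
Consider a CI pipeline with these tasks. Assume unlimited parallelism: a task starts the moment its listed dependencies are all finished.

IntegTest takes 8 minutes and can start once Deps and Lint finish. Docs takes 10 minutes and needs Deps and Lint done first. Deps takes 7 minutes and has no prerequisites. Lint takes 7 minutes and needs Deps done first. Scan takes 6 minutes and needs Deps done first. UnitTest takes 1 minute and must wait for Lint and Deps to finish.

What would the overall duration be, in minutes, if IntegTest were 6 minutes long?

24

Critical path before the change: Deps→Lint→Docs = 7+7+10 = 24 giving 24 minutes.
IntegTest is off the critical path — its longest chain is 22 minutes, giving 2 of slack.
That remains the longest chain; total 24 minutes.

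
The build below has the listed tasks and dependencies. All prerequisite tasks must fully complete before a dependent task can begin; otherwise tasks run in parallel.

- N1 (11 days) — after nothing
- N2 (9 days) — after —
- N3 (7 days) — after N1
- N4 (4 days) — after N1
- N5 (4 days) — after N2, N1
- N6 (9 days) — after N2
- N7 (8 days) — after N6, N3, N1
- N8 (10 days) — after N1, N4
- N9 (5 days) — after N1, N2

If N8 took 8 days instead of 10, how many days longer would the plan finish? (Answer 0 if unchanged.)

0

Actual critical path: N1→N3→N7 = 11+7+8 = 26 ⇒ 26 days.
The longest path through N8 is only 25 days, so N8 has float 1.
No other chain overtakes it, so the finish is 26 days.
Change in finish: 26 − 26 = +0 days.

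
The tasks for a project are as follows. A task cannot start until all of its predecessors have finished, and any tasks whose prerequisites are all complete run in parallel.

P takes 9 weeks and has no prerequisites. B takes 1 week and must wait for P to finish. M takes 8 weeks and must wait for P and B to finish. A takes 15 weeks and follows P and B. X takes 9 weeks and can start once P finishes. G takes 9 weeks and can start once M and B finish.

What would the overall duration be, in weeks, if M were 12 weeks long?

31

Baseline: P→B→M→G = 9+1+8+9 = 27 → 27 weeks.
M is on the critical path; changing it to 12 makes that path 31 weeks.
No other chain overtakes it, so the finish is 31 weeks.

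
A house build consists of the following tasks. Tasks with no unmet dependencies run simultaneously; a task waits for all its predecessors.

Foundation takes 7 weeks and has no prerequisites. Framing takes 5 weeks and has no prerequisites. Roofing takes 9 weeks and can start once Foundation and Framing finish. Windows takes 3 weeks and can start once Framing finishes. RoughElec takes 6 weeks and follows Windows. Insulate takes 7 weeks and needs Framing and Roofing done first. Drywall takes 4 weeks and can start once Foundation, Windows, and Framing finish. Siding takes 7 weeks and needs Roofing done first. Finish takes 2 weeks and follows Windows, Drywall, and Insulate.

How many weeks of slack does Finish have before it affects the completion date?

0

The longest chain is Foundation→Roofing→Insulate→Finish = 7+9+7+2 = 25; overall finish 25 weeks.
Longest path through Finish: 25 weeks (earliest finish 25, latest finish 25).
Float = 25 − 25 = 0.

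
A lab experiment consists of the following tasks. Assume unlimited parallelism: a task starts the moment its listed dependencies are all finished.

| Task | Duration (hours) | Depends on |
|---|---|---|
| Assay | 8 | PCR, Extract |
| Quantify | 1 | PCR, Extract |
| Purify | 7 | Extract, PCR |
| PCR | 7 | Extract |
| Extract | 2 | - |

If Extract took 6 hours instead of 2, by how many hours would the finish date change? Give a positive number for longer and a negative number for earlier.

4

Critical path before the change: Extract→PCR→Assay = 2+7+8 = 17 giving 17 hours.
Extract lies on that path, so at 6 hours the path becomes 21 hours.
The critical path is still Extract→PCR→Assay; finish is now 21 hours.
Change in finish: 21 − 17 = +4 hours.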